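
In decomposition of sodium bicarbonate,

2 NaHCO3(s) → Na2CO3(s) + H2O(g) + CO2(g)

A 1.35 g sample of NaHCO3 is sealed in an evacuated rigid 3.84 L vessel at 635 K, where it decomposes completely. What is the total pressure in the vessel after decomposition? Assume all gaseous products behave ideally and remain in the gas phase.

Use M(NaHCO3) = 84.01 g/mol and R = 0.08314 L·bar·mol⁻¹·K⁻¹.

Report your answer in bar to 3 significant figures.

0.221 bar

n(NaHCO3) = 1.35 / 84.01 = 0.01607 mol
n(gas produced) = (2/2) × 0.01607 = 0.01607 mol
P = nRT/V = 0.01607 × 0.08314 × 635 / 3.84 = 0.2209 bar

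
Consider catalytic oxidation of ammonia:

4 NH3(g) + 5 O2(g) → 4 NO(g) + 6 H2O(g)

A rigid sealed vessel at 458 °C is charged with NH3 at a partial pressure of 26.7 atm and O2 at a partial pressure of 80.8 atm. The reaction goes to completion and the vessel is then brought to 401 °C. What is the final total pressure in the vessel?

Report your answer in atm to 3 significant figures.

105 atm

Because the vessel is rigid and T is held at 458 °C, work the stoichiometry in partial pressures (P_i = n_iRT/V).
P(O2) required for 26.7 atm of NH3 = (5/4) × 26.7 = 33.38 atm; available 80.8 atm, so NH3 is limiting.
P(O2) remaining = 80.8 − (5/4) × 26.7 = 47.42 atm
P(gaseous products) = (4+6)/4 × 26.7 = 66.75 atm
P_total at 458 °C = 47.42 + 66.75 = 114.2 atm
Scaling to 401 °C: P = 114.2 × 674.15/731.15 = 105.3 atm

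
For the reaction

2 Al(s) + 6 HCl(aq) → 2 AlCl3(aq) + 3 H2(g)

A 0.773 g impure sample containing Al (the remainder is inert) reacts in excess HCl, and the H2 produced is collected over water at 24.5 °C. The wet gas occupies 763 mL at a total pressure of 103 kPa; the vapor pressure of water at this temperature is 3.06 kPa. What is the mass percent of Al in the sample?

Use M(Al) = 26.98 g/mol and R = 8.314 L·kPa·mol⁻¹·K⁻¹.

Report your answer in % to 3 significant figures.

71.7 %

P(H2) = 103 − 3.06 = 99.94 kPa
n(H2) = PV/RT = (99.94 × 0.7630) / (8.314 × 297.65) = 0.03081 mol
n(Al) = (2/3) × 0.03081 = 0.02054 mol
m(Al) = 0.02054 × 26.98 = 0.5542 g
%Al = 0.5542 / 0.773 × 100 = 71.69%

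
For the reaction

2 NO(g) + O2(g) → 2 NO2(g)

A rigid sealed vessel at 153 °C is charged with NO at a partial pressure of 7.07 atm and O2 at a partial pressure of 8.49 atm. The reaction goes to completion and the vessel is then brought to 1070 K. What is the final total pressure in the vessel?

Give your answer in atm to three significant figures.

30.2 atm

Because the vessel is rigid and T is held at 153 °C, work the stoichiometry in partial pressures (P_i = n_iRT/V).
P(O2) required for 7.07 atm of NO = (1/2) × 7.07 = 3.535 atm; available 8.49 atm, so NO is limiting.
P(O2) remaining = 8.49 − (1/2) × 7.07 = 4.955 atm
P(gaseous products) = (2)/2 × 7.07 = 7.070 atm
P_total at 153 °C = 4.955 + 7.070 = 12.03 atm
Scaling to 1070 K: P = 12.03 × 1070/426.15 = 30.21 atm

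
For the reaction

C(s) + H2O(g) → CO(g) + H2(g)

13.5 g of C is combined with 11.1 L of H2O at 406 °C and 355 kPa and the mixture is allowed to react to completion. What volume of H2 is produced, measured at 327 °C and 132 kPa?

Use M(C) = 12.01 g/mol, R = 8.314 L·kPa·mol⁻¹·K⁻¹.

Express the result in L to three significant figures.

26.4 L

n(C) = 13.5 / 12.01 = 1.124 mol
n(H2O) = PV/RT = (355 × 11.1) / (8.314 × 679.15) = 0.6979 mol
For 1.124 mol C, stoichiometry requires (1/1) × 1.124 = 1.124 mol H2O; 0.6979 mol is available, so H2O is limiting.
n(H2) = (1/1) × 0.6979 = 0.6979 mol
V(H2) = nRT/P = 0.6979 × 8.314 × 600.15 / 132 = 26.38 L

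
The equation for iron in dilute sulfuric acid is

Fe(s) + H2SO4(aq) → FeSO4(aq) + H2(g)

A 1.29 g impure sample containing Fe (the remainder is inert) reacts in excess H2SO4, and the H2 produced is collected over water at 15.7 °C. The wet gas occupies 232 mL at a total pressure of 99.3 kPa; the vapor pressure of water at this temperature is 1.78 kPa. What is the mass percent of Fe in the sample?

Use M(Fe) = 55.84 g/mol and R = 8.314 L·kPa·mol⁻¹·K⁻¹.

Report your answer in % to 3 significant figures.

P(H2) = 99.3 − 1.78 = 97.52 kPa
n(H2) = PV/RT = (97.52 × 0.2320) / (8.314 × 288.85) = 0.009421 mol
n(Fe) = (1/1) × 0.009421 = 0.009421 mol
m(Fe) = 0.009421 × 55.84 = 0.5261 g
%Fe = 0.5261 / 1.29 × 100 = 40.78%

40.8 %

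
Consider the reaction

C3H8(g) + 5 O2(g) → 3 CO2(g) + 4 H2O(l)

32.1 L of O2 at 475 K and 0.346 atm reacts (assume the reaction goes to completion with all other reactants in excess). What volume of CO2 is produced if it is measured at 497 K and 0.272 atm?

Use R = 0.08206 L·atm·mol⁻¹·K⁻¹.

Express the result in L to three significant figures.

n(O2) = PV/RT = (0.346 × 32.1) / (0.08206 × 475) = 0.2849 mol
n(CO2) = (3/5) × 0.2849 = 0.1709 mol
V = nRT/P = 0.1709 × 0.08206 × 497 / 0.272 = 25.62 L

25.6 L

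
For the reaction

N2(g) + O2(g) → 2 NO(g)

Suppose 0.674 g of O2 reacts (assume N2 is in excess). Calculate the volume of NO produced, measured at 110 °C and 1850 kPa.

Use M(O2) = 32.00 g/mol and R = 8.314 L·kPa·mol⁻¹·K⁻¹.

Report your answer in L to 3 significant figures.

0.0725 L

n(O2) = 0.6740 / 32.00 = 0.02106 mol
n(NO) = (2/1) × 0.02106 = 0.04212 mol
V = nRT/P = 0.04212 × 8.314 × 383.15 / 1850 = 0.07253 L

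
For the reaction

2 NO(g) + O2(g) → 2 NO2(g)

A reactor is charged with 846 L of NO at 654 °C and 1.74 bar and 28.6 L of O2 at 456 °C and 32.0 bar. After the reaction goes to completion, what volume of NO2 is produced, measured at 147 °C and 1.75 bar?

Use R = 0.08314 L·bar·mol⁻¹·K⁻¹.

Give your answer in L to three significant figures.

381 L

n(NO) = PV/RT = (1.74 × 846) / (0.08314 × 927.15) = 19.10 mol
n(O2) = PV/RT = (32.0 × 28.6) / (0.08314 × 729.15) = 15.10 mol
For 19.10 mol NO, stoichiometry requires (1/2) × 19.10 = 9.550 mol O2; 15.10 mol is available, so NO is limiting.
n(NO2) = (2/2) × 19.10 = 19.10 mol
V(NO2) = nRT/P = 19.10 × 0.08314 × 420.15 / 1.75 = 381.2 L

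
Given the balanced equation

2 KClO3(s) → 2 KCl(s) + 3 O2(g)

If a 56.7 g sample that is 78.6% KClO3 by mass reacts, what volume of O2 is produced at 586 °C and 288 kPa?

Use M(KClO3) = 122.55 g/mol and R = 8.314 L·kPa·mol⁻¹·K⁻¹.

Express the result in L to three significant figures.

13.5 L

mass of KClO3 = 56.7 × 78.6/100 = 44.57 g
n(KClO3) = 44.57 / 122.55 = 0.3637 mol
n(O2) = (3/2) × 0.3637 = 0.5455 mol
V = nRT/P = 0.5455 × 8.314 × 859.15 / 288 = 13.53 L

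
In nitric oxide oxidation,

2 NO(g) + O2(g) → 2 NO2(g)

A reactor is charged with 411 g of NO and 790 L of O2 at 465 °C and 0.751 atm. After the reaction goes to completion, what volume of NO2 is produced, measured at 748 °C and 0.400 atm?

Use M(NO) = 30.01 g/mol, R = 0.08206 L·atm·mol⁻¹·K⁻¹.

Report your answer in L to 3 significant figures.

n(NO) = 411 / 30.01 = 13.70 mol
n(O2) = PV/RT = (0.751 × 790) / (0.08206 × 738.15) = 9.795 mol
For 13.70 mol NO, stoichiometry requires (1/2) × 13.70 = 6.850 mol O2; 9.795 mol is available, so NO is limiting.
n(NO2) = (2/2) × 13.70 = 13.70 mol
V(NO2) = nRT/P = 13.70 × 0.08206 × 1021.15 / 0.400 = 2870 L

2870 L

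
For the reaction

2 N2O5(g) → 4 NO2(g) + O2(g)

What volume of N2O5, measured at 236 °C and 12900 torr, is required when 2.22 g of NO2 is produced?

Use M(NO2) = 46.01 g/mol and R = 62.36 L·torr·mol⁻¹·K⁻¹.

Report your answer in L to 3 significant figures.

n(NO2) = 2.220 / 46.01 = 0.04825 mol
n(N2O5) = (2/4) × 0.04825 = 0.02413 mol
V = nRT/P = 0.02413 × 62.36 × 509.15 / 12900 = 0.05939 L

0.0594 L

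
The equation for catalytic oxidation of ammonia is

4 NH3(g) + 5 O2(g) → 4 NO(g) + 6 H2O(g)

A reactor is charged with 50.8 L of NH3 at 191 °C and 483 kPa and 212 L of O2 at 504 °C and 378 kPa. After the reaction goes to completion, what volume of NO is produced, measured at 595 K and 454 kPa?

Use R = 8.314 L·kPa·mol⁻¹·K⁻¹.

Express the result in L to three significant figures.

69.3 L

n(NH3) = PV/RT = (483 × 50.8) / (8.314 × 464.15) = 6.358 mol
n(O2) = PV/RT = (378 × 212) / (8.314 × 777.15) = 12.40 mol
For 6.358 mol NH3, stoichiometry requires (5/4) × 6.358 = 7.947 mol O2; 12.40 mol is available, so NH3 is limiting.
n(NO) = (4/4) × 6.358 = 6.358 mol
V(NO) = nRT/P = 6.358 × 8.314 × 595 / 454 = 69.28 L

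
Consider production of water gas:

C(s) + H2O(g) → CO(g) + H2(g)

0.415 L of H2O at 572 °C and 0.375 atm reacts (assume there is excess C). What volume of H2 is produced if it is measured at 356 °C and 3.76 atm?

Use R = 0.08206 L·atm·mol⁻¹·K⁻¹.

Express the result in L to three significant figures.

0.0308 L

n(H2O) = PV/RT = (0.375 × 0.415) / (0.08206 × 845.15) = 0.002244 mol
n(H2) = (1/1) × 0.002244 = 0.002244 mol
V = nRT/P = 0.002244 × 0.08206 × 629.15 / 3.76 = 0.03081 L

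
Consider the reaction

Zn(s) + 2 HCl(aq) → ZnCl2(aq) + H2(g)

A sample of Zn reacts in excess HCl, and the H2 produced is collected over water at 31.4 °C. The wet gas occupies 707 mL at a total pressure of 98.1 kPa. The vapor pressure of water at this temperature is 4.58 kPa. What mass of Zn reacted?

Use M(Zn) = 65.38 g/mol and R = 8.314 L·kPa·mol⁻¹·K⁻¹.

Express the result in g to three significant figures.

P(H2) = 98.1 − 4.58 = 93.52 kPa
n(H2) = PV/RT = (93.52 × 0.7070) / (8.314 × 304.55) = 0.02611 mol
n(Zn) = (1/1) × 0.02611 = 0.02611 mol
m(Zn) = 0.02611 × 65.38 = 1.707 g

1.71 g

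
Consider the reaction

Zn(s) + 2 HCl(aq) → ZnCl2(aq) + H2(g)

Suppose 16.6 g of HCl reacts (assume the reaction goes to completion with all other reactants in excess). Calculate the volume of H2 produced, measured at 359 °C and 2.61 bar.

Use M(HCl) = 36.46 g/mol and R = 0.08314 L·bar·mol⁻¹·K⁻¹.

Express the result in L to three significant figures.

n(HCl) = 16.60 / 36.46 = 0.4553 mol
n(H2) = (1/2) × 0.4553 = 0.2276 mol
V = nRT/P = 0.2276 × 0.08314 × 632.15 / 2.61 = 4.583 L

4.58 L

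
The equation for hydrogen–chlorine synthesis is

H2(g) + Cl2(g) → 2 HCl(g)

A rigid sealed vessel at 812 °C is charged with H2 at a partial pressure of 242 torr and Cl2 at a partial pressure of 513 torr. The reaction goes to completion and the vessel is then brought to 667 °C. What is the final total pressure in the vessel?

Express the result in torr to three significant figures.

654 torr

With V and T fixed, P_i ∝ n_i, so the mole ratios apply directly to partial pressures at 812 °C.
P(Cl2) required for 242 torr of H2 = (1/1) × 242 = 242.0 torr; available 513 torr, so H2 is limiting.
P(Cl2) remaining = 513 − (1/1) × 242 = 271.0 torr
P(gaseous products) = (2)/1 × 242 = 484.0 torr
P_total at 812 °C = 271.0 + 484.0 = 755.0 torr
Scaling to 667 °C: P = 755.0 × 940.15/1085.15 = 654.1 torr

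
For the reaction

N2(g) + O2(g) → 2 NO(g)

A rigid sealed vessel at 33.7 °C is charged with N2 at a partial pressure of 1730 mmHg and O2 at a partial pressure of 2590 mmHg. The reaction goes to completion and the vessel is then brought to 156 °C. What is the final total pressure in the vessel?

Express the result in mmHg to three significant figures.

Because the vessel is rigid and T is held at 33.7 °C, work the stoichiometry in partial pressures (P_i = n_iRT/V).
P(O2) required for 1730 mmHg of N2 = (1/1) × 1730 = 1730 mmHg; available 2590 mmHg, so N2 is limiting.
P(O2) remaining = 2590 − (1/1) × 1730 = 860.0 mmHg
P(gaseous products) = (2)/1 × 1730 = 3460 mmHg
P_total at 33.7 °C = 860.0 + 3460 = 4320 mmHg
Scaling to 156 °C: P = 4320 × 429.15/306.85 = 6042 mmHg

6040 mmHg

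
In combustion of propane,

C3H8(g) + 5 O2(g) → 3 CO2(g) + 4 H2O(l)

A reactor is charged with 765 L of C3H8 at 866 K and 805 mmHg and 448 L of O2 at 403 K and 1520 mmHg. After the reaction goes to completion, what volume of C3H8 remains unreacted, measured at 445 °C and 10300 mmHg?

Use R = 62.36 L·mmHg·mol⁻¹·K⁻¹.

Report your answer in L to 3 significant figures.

26.0 L

n(C3H8) = PV/RT = (805 × 765) / (62.36 × 866) = 11.40 mol
n(O2) = PV/RT = (1520 × 448) / (62.36 × 403) = 27.10 mol
For 11.40 mol C3H8, stoichiometry requires (5/1) × 11.40 = 57.00 mol O2; 27.10 mol is available, so O2 is limiting.
n(C3H8) consumed = (1/5) × 27.10 = 5.420 mol; remaining = 11.40 − 5.420 = 5.980 mol
V(C3H8) = nRT/P = 5.980 × 62.36 × 718.15 / 10300 = 26.00 L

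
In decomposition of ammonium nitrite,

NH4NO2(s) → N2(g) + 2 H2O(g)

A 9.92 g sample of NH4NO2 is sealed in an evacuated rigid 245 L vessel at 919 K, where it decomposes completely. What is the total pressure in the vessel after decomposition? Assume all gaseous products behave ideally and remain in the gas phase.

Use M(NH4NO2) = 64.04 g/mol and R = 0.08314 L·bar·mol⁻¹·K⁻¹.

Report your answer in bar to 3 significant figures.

n(NH4NO2) = 9.92 / 64.04 = 0.1549 mol
n(gas produced) = (3/1) × 0.1549 = 0.4647 mol
P = nRT/V = 0.4647 × 0.08314 × 919 / 245 = 0.1449 bar

0.145 bar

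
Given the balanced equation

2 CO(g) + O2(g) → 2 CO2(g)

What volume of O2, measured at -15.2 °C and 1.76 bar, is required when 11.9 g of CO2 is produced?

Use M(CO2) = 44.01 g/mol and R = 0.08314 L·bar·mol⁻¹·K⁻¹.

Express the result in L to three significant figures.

1.65 L

n(CO2) = 11.90 / 44.01 = 0.2704 mol
n(O2) = (1/2) × 0.2704 = 0.1352 mol
V = nRT/P = 0.1352 × 0.08314 × 257.95 / 1.76 = 1.647 L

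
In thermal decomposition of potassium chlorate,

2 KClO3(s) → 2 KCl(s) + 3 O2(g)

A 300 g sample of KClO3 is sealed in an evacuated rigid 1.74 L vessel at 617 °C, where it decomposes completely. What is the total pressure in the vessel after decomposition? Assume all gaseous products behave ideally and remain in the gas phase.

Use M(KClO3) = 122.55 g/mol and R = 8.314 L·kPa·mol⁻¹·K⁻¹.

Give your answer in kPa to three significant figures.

n(KClO3) = 300 / 122.55 = 2.448 mol
n(gas produced) = (3/2) × 2.448 = 3.672 mol
P = nRT/V = 3.672 × 8.314 × 890.15 / 1.74 = 15620 kPa

15600 kPa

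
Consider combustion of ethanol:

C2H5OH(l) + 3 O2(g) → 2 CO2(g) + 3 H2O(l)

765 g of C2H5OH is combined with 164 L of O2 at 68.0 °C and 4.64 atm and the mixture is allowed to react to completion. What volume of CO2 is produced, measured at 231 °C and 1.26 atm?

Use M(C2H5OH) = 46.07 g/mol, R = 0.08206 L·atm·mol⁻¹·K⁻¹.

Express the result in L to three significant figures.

595 L

n(C2H5OH) = 765 / 46.07 = 16.61 mol
n(O2) = PV/RT = (4.64 × 164) / (0.08206 × 341.15) = 27.18 mol
For 16.61 mol C2H5OH, stoichiometry requires (3/1) × 16.61 = 49.83 mol O2; 27.18 mol is available, so O2 is limiting.
n(CO2) = (2/3) × 27.18 = 18.12 mol
V(CO2) = nRT/P = 18.12 × 0.08206 × 504.15 / 1.26 = 594.9 L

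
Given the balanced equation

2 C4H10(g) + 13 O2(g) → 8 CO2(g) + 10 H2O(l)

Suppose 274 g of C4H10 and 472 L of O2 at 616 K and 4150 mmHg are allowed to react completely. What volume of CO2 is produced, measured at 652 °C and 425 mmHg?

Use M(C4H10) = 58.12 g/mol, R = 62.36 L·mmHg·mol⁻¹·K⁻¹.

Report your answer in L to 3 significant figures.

2560 L

n(C4H10) = 274 / 58.12 = 4.714 mol
n(O2) = PV/RT = (4150 × 472) / (62.36 × 616) = 50.99 mol
For 4.714 mol C4H10, stoichiometry requires (13/2) × 4.714 = 30.64 mol O2; 50.99 mol is available, so C4H10 is limiting.
n(CO2) = (8/2) × 4.714 = 18.86 mol
V(CO2) = nRT/P = 18.86 × 62.36 × 925.15 / 425 = 2560 L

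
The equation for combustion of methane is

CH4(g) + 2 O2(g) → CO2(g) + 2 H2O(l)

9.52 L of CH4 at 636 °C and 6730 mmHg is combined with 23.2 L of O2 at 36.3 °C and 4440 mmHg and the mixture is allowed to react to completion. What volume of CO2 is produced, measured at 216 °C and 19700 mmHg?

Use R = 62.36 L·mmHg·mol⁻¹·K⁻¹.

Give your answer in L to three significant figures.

1.75 L

n(CH4) = PV/RT = (6730 × 9.52) / (62.36 × 909.15) = 1.130 mol
n(O2) = PV/RT = (4440 × 23.2) / (62.36 × 309.45) = 5.338 mol
For 1.130 mol CH4, stoichiometry requires (2/1) × 1.130 = 2.260 mol O2; 5.338 mol is available, so CH4 is limiting.
n(CO2) = (1/1) × 1.130 = 1.130 mol
V(CO2) = nRT/P = 1.130 × 62.36 × 489.15 / 19700 = 1.750 L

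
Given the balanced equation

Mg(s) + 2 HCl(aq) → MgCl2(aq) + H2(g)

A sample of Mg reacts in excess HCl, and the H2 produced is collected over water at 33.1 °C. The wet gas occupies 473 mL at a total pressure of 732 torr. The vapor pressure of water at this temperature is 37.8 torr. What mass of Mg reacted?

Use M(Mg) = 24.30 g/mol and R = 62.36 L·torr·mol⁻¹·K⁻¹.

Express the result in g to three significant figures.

0.418 g

P(H2) = 732 − 37.8 = 694.2 torr
n(H2) = PV/RT = (694.2 × 0.4730) / (62.36 × 306.25) = 0.01719 mol
n(Mg) = (1/1) × 0.01719 = 0.01719 mol
m(Mg) = 0.01719 × 24.30 = 0.4177 g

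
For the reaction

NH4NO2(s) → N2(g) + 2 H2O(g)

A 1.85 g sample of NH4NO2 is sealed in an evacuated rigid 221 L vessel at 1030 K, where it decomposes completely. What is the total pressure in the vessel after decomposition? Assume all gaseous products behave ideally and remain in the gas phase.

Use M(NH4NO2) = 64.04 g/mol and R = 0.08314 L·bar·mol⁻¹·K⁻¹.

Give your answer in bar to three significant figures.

0.0336 bar

n(NH4NO2) = 1.85 / 64.04 = 0.02889 mol
n(gas produced) = (3/1) × 0.02889 = 0.08667 mol
P = nRT/V = 0.08667 × 0.08314 × 1030 / 221 = 0.03358 bar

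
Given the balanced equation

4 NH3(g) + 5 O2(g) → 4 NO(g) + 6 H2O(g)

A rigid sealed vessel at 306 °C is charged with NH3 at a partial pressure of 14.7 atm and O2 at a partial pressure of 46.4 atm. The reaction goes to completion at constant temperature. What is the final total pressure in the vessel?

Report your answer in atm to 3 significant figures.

Because the vessel is rigid and T is held at 306 °C, work the stoichiometry in partial pressures (P_i = n_iRT/V).
P(O2) required for 14.7 atm of NH3 = (5/4) × 14.7 = 18.38 atm; available 46.4 atm, so NH3 is limiting.
P(O2) remaining = 46.4 − (5/4) × 14.7 = 28.02 atm
P(gaseous products) = (4+6)/4 × 14.7 = 36.75 atm
P_total at 306 °C = 28.02 + 36.75 = 64.77 atm

64.8 atm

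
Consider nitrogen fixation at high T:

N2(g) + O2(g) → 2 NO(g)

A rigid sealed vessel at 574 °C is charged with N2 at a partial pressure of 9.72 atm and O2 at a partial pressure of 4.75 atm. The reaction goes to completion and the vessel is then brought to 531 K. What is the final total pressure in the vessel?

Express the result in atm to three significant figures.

9.07 atm

With V and T fixed, P_i ∝ n_i, so the mole ratios apply directly to partial pressures at 574 °C.
P(O2) required for 9.72 atm of N2 = (1/1) × 9.72 = 9.720 atm; available 4.75 atm, so O2 is limiting.
P(N2) remaining = 9.72 − (1/1) × 4.75 = 4.970 atm
P(gaseous products) = (2)/1 × 4.75 = 9.500 atm
P_total at 574 °C = 4.970 + 9.500 = 14.47 atm
Scaling to 531 K: P = 14.47 × 531/847.15 = 9.070 atm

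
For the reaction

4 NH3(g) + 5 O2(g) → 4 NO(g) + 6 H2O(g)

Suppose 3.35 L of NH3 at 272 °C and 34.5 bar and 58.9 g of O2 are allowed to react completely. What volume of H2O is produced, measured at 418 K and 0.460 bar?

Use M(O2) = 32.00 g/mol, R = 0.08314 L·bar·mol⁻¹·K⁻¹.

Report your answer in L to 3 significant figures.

n(NH3) = PV/RT = (34.5 × 3.35) / (0.08314 × 545.15) = 2.550 mol
n(O2) = 58.9 / 32.00 = 1.841 mol
For 2.550 mol NH3, stoichiometry requires (5/4) × 2.550 = 3.188 mol O2; 1.841 mol is available, so O2 is limiting.
n(H2O) = (6/5) × 1.841 = 2.209 mol
V(H2O) = nRT/P = 2.209 × 0.08314 × 418 / 0.460 = 166.9 L

167 L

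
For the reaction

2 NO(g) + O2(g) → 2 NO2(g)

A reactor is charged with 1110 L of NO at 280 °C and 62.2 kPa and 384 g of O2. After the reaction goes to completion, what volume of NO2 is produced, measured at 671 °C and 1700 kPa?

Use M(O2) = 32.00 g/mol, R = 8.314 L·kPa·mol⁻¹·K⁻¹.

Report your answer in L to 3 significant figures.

69.3 L

n(NO) = PV/RT = (62.2 × 1110) / (8.314 × 553.15) = 15.01 mol
n(O2) = 384 / 32.00 = 12.00 mol
For 15.01 mol NO, stoichiometry requires (1/2) × 15.01 = 7.505 mol O2; 12.00 mol is available, so NO is limiting.
n(NO2) = (2/2) × 15.01 = 15.01 mol
V(NO2) = nRT/P = 15.01 × 8.314 × 944.15 / 1700 = 69.31 L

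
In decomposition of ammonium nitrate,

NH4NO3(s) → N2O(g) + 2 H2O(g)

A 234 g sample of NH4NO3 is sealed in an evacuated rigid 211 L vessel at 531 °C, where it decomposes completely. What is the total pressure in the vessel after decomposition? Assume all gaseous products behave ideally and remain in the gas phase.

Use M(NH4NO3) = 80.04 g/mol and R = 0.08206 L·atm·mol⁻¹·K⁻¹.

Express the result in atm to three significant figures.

2.74 atm

n(NH4NO3) = 234 / 80.04 = 2.924 mol
n(gas produced) = (3/1) × 2.924 = 8.772 mol
P = nRT/V = 8.772 × 0.08206 × 804.15 / 211 = 2.743 atm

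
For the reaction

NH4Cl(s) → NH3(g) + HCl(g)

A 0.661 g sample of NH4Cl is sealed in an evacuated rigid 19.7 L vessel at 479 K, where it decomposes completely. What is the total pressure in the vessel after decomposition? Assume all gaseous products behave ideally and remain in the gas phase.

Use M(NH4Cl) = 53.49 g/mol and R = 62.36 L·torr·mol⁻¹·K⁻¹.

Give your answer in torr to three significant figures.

n(NH4Cl) = 0.661 / 53.49 = 0.01236 mol
n(gas produced) = (2/1) × 0.01236 = 0.02472 mol
P = nRT/V = 0.02472 × 62.36 × 479 / 19.7 = 37.48 torr

37.5 torr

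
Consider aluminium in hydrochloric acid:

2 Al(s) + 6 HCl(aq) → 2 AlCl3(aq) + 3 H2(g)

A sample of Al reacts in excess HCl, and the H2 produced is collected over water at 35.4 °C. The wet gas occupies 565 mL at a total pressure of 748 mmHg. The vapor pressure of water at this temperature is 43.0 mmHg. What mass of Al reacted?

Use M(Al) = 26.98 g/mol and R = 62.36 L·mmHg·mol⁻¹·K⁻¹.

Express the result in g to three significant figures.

P(H2) = 748 − 43.0 = 705.0 mmHg
n(H2) = PV/RT = (705.0 × 0.5650) / (62.36 × 308.55) = 0.02070 mol
n(Al) = (2/3) × 0.02070 = 0.01380 mol
m(Al) = 0.01380 × 26.98 = 0.3723 g

0.372 g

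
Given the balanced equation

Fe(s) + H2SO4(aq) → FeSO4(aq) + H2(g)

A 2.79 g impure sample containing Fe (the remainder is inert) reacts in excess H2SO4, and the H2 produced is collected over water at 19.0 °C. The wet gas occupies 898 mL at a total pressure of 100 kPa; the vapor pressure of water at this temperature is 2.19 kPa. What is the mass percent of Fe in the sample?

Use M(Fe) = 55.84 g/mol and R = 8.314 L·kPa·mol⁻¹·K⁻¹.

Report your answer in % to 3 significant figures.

72.4 %

P(H2) = 100 − 2.19 = 97.81 kPa
n(H2) = PV/RT = (97.81 × 0.8980) / (8.314 × 292.15) = 0.03616 mol
n(Fe) = (1/1) × 0.03616 = 0.03616 mol
m(Fe) = 0.03616 × 55.84 = 2.019 g
%Fe = 2.019 / 2.79 × 100 = 72.37%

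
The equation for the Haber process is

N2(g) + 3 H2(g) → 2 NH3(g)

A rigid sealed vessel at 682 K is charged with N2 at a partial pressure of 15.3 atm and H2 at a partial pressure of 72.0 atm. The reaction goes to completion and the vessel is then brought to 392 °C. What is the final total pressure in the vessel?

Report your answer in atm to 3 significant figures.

At constant V, partial pressures at 682 K are proportional to moles, so apply stoichiometry directly to pressures.
P(H2) required for 15.3 atm of N2 = (3/1) × 15.3 = 45.90 atm; available 72.0 atm, so N2 is limiting.
P(H2) remaining = 72.0 − (3/1) × 15.3 = 26.10 atm
P(gaseous products) = (2)/1 × 15.3 = 30.60 atm
P_total at 682 K = 26.10 + 30.60 = 56.70 atm
Scaling to 392 °C: P = 56.70 × 665.15/682 = 55.30 atm

55.3 atm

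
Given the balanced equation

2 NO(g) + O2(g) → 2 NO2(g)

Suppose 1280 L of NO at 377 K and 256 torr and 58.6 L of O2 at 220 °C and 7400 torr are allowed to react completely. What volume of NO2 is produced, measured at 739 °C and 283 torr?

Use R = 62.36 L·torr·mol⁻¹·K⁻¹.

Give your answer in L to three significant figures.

3110 L

n(NO) = PV/RT = (256 × 1280) / (62.36 × 377) = 13.94 mol
n(O2) = PV/RT = (7400 × 58.6) / (62.36 × 493.15) = 14.10 mol
For 13.94 mol NO, stoichiometry requires (1/2) × 13.94 = 6.970 mol O2; 14.10 mol is available, so NO is limiting.
n(NO2) = (2/2) × 13.94 = 13.94 mol
V(NO2) = nRT/P = 13.94 × 62.36 × 1012.15 / 283 = 3109 L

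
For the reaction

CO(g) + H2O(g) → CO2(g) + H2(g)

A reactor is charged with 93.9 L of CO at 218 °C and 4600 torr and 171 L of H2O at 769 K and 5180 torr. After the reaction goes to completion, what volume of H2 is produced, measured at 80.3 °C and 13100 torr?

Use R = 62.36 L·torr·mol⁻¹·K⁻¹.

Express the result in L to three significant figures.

23.7 L

n(CO) = PV/RT = (4600 × 93.9) / (62.36 × 491.15) = 14.10 mol
n(H2O) = PV/RT = (5180 × 171) / (62.36 × 769) = 18.47 mol
For 14.10 mol CO, stoichiometry requires (1/1) × 14.10 = 14.10 mol H2O; 18.47 mol is available, so CO is limiting.
n(H2) = (1/1) × 14.10 = 14.10 mol
V(H2) = nRT/P = 14.10 × 62.36 × 353.45 / 13100 = 23.72 L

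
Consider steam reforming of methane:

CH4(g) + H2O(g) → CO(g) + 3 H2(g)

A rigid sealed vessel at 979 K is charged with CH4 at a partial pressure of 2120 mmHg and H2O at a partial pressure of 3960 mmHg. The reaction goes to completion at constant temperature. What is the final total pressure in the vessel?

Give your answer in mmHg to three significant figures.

Because the vessel is rigid and T is held at 979 K, work the stoichiometry in partial pressures (P_i = n_iRT/V).
P(H2O) required for 2120 mmHg of CH4 = (1/1) × 2120 = 2120 mmHg; available 3960 mmHg, so CH4 is limiting.
P(H2O) remaining = 3960 − (1/1) × 2120 = 1840 mmHg
P(gaseous products) = (1+3)/1 × 2120 = 8480 mmHg
P_total at 979 K = 1840 + 8480 = 10320 mmHg

10300 mmHg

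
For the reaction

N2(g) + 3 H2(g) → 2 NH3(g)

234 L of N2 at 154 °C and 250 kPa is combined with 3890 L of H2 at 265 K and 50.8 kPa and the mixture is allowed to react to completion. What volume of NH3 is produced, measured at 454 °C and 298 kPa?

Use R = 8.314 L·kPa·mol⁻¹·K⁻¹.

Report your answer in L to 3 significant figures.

n(N2) = PV/RT = (250 × 234) / (8.314 × 427.15) = 16.47 mol
n(H2) = PV/RT = (50.8 × 3890) / (8.314 × 265) = 89.69 mol
For 16.47 mol N2, stoichiometry requires (3/1) × 16.47 = 49.41 mol H2; 89.69 mol is available, so N2 is limiting.
n(NH3) = (2/1) × 16.47 = 32.94 mol
V(NH3) = nRT/P = 32.94 × 8.314 × 727.15 / 298 = 668.3 L

668 L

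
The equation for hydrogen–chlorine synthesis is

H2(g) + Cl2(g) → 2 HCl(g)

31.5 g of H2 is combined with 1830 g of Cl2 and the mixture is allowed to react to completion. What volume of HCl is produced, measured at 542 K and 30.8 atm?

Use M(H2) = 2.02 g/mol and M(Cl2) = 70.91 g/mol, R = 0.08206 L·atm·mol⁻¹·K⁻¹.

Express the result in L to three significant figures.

45.0 L

n(H2) = 31.5 / 2.02 = 15.59 mol
n(Cl2) = 1830 / 70.91 = 25.81 mol
For 15.59 mol H2, stoichiometry requires (1/1) × 15.59 = 15.59 mol Cl2; 25.81 mol is available, so H2 is limiting.
n(HCl) = (2/1) × 15.59 = 31.18 mol
V(HCl) = nRT/P = 31.18 × 0.08206 × 542 / 30.8 = 45.03 L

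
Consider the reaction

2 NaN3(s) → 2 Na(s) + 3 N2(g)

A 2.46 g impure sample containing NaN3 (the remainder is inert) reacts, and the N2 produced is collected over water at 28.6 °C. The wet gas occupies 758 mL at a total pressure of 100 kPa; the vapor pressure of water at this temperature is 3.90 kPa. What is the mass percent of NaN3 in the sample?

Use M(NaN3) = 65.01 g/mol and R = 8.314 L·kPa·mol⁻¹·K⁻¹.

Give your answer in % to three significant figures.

P(N2) = 100 − 3.90 = 96.10 kPa
n(N2) = PV/RT = (96.10 × 0.7580) / (8.314 × 301.75) = 0.02904 mol
n(NaN3) = (2/3) × 0.02904 = 0.01936 mol
m(NaN3) = 0.01936 × 65.01 = 1.259 g
%NaN3 = 1.259 / 2.46 × 100 = 51.18%

51.2 %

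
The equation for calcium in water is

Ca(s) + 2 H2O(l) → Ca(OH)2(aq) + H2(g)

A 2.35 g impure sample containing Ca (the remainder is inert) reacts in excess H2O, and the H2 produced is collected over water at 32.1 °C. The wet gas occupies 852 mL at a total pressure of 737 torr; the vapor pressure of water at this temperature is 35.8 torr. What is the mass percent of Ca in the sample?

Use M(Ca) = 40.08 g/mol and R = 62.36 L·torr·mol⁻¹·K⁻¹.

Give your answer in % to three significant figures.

P(H2) = 737 − 35.8 = 701.2 torr
n(H2) = PV/RT = (701.2 × 0.8520) / (62.36 × 305.25) = 0.03138 mol
n(Ca) = (1/1) × 0.03138 = 0.03138 mol
m(Ca) = 0.03138 × 40.08 = 1.258 g
%Ca = 1.258 / 2.35 × 100 = 53.53%

53.5 %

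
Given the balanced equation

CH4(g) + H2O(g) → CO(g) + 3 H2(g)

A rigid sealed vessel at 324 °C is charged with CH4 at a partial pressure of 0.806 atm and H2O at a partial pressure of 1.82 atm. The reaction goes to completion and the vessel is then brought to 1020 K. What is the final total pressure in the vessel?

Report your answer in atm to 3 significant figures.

At constant V, partial pressures at 324 °C are proportional to moles, so apply stoichiometry directly to pressures.
P(H2O) required for 0.806 atm of CH4 = (1/1) × 0.806 = 0.8060 atm; available 1.82 atm, so CH4 is limiting.
P(H2O) remaining = 1.82 − (1/1) × 0.806 = 1.014 atm
P(gaseous products) = (1+3)/1 × 0.806 = 3.224 atm
P_total at 324 °C = 1.014 + 3.224 = 4.238 atm
Scaling to 1020 K: P = 4.238 × 1020/597.15 = 7.239 atm

7.24 atm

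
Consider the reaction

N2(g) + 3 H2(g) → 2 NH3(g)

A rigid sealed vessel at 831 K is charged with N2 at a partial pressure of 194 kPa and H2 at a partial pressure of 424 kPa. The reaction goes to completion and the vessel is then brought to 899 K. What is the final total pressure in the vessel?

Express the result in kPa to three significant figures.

363 kPa

Because the vessel is rigid and T is held at 831 K, work the stoichiometry in partial pressures (P_i = n_iRT/V).
P(H2) required for 194 kPa of N2 = (3/1) × 194 = 582.0 kPa; available 424 kPa, so H2 is limiting.
P(N2) remaining = 194 − (1/3) × 424 = 52.67 kPa
P(gaseous products) = (2)/3 × 424 = 282.7 kPa
P_total at 831 K = 52.67 + 282.7 = 335.4 kPa
Scaling to 899 K: P = 335.4 × 899/831 = 362.8 kPa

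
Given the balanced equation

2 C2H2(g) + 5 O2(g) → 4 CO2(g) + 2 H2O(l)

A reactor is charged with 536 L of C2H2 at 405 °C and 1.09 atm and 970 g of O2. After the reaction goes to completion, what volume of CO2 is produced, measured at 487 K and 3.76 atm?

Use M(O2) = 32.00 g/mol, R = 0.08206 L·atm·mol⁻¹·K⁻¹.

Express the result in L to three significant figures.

n(C2H2) = PV/RT = (1.09 × 536) / (0.08206 × 678.15) = 10.50 mol
n(O2) = 970 / 32.00 = 30.31 mol
For 10.50 mol C2H2, stoichiometry requires (5/2) × 10.50 = 26.25 mol O2; 30.31 mol is available, so C2H2 is limiting.
n(CO2) = (4/2) × 10.50 = 21.00 mol
V(CO2) = nRT/P = 21.00 × 0.08206 × 487 / 3.76 = 223.2 L

223 L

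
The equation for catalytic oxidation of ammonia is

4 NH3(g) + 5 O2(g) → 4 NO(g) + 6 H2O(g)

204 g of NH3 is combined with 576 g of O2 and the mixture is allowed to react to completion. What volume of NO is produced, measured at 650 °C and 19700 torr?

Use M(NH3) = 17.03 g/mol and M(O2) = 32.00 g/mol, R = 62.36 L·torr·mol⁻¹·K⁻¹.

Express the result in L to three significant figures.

35.0 L

n(NH3) = 204 / 17.03 = 11.98 mol
n(O2) = 576 / 32.00 = 18.00 mol
For 11.98 mol NH3, stoichiometry requires (5/4) × 11.98 = 14.98 mol O2; 18.00 mol is available, so NH3 is limiting.
n(NO) = (4/4) × 11.98 = 11.98 mol
V(NO) = nRT/P = 11.98 × 62.36 × 923.15 / 19700 = 35.01 L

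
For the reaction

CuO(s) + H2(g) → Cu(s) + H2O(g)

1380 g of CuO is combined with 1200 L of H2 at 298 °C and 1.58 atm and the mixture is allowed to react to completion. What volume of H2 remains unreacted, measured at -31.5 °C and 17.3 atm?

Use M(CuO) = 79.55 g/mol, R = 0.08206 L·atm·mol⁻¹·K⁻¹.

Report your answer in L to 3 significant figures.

26.5 L

n(CuO) = 1380 / 79.55 = 17.35 mol
n(H2) = PV/RT = (1.58 × 1200) / (0.08206 × 571.15) = 40.45 mol
For 17.35 mol CuO, stoichiometry requires (1/1) × 17.35 = 17.35 mol H2; 40.45 mol is available, so CuO is limiting.
n(H2) consumed = (1/1) × 17.35 = 17.35 mol; remaining = 40.45 − 17.35 = 23.10 mol
V(H2) = nRT/P = 23.10 × 0.08206 × 241.65 / 17.3 = 26.48 L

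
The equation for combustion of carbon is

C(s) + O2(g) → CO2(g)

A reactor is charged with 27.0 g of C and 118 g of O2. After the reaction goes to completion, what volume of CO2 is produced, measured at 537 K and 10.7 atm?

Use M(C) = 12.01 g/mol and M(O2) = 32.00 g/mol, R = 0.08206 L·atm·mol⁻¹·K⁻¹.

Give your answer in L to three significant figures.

9.26 L

n(C) = 27.0 / 12.01 = 2.248 mol
n(O2) = 118 / 32.00 = 3.688 mol
For 2.248 mol C, stoichiometry requires (1/1) × 2.248 = 2.248 mol O2; 3.688 mol is available, so C is limiting.
n(CO2) = (1/1) × 2.248 = 2.248 mol
V(CO2) = nRT/P = 2.248 × 0.08206 × 537 / 10.7 = 9.258 L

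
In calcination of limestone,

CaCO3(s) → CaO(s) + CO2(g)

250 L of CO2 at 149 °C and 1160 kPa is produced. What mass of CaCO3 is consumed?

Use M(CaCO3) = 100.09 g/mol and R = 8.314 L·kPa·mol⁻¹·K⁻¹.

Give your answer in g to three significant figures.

n(CO2) = PV/RT = (1160 × 250) / (8.314 × 422.15) = 82.63 mol
n(CaCO3) = (1/1) × 82.63 = 82.63 mol
m(CaCO3) = 82.63 × 100.09 = 8270 g

8270 g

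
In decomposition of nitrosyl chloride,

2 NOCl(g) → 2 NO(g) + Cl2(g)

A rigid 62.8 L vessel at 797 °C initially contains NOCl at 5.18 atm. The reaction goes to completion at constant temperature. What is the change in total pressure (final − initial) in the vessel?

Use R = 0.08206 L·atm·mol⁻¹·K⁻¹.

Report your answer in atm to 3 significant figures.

2.59 atm

At constant T and V, P ∝ n(gas): 2 mol gas → 3 mol gas.
P_final = (3/2) × 5.18 = 7.770 atm; ΔP = 7.770 − 5.18 = 2.590 atm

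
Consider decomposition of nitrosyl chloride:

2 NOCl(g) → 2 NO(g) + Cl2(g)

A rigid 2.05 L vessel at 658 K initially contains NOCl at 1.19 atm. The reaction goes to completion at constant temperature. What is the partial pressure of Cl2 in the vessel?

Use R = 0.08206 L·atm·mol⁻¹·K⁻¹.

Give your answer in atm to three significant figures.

0.595 atm

n(NOCl)₀ = PV/RT = (1.19 × 2.05) / (0.08206 × 658) = 0.04518 mol
n(Cl2) = (1/2) × 0.04518 = 0.02259 mol
P(Cl2) = nRT/V = 0.02259 × 0.08206 × 658 / 2.05 = 0.5950 atm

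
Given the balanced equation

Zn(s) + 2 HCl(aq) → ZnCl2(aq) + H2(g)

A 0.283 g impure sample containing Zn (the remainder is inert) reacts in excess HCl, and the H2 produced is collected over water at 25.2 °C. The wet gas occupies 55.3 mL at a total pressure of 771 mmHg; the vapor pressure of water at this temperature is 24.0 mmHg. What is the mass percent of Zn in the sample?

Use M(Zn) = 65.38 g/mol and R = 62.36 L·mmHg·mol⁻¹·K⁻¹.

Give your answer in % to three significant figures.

P(H2) = 771 − 24.0 = 747.0 mmHg
n(H2) = PV/RT = (747.0 × 0.05530) / (62.36 × 298.35) = 0.002220 mol
n(Zn) = (1/1) × 0.002220 = 0.002220 mol
m(Zn) = 0.002220 × 65.38 = 0.1451 g
%Zn = 0.1451 / 0.283 × 100 = 51.27%

51.3 %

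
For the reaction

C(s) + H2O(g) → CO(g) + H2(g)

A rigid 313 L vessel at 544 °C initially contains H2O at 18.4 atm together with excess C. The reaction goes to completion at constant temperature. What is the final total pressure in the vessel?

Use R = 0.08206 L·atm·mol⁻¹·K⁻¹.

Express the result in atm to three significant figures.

At constant T and V, P ∝ n(gas): 1 mol gas → 2 mol gas.
P_final = (2/1) × 18.4 = 36.80 atm

36.8 atm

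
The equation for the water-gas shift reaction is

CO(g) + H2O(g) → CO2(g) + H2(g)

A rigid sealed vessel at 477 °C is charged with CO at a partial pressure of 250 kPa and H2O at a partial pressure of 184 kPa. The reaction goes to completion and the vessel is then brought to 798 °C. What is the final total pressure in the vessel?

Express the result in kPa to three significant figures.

With V and T fixed, P_i ∝ n_i, so the mole ratios apply directly to partial pressures at 477 °C.
P(H2O) required for 250 kPa of CO = (1/1) × 250 = 250.0 kPa; available 184 kPa, so H2O is limiting.
P(CO) remaining = 250 − (1/1) × 184 = 66.00 kPa
P(gaseous products) = (1+1)/1 × 184 = 368.0 kPa
P_total at 477 °C = 66.00 + 368.0 = 434.0 kPa
Scaling to 798 °C: P = 434.0 × 1071.15/750.15 = 619.7 kPa

620 kPa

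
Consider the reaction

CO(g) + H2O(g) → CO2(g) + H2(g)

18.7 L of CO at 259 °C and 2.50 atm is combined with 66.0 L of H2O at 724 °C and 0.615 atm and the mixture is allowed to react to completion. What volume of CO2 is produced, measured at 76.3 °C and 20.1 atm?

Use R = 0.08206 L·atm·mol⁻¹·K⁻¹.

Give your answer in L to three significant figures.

0.708 L

n(CO) = PV/RT = (2.50 × 18.7) / (0.08206 × 532.15) = 1.071 mol
n(H2O) = PV/RT = (0.615 × 66.0) / (0.08206 × 997.15) = 0.4961 mol
For 1.071 mol CO, stoichiometry requires (1/1) × 1.071 = 1.071 mol H2O; 0.4961 mol is available, so H2O is limiting.
n(CO2) = (1/1) × 0.4961 = 0.4961 mol
V(CO2) = nRT/P = 0.4961 × 0.08206 × 349.45 / 20.1 = 0.7078 L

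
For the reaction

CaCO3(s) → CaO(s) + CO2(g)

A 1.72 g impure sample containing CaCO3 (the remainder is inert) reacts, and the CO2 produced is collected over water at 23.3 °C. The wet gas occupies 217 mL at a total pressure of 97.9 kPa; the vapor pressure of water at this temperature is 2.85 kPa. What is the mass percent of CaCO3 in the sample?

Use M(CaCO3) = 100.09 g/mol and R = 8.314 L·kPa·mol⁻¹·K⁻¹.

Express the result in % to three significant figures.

P(CO2) = 97.9 − 2.85 = 95.05 kPa
n(CO2) = PV/RT = (95.05 × 0.2170) / (8.314 × 296.45) = 0.008369 mol
n(CaCO3) = (1/1) × 0.008369 = 0.008369 mol
m(CaCO3) = 0.008369 × 100.09 = 0.8377 g
%CaCO3 = 0.8377 / 1.72 × 100 = 48.70%

48.7 %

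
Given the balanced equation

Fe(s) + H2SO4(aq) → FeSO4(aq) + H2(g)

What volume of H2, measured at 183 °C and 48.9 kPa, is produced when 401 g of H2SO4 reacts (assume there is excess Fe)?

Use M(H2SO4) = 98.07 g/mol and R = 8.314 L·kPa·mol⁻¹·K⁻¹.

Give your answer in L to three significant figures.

n(H2SO4) = 401.0 / 98.07 = 4.089 mol
n(H2) = (1/1) × 4.089 = 4.089 mol
V = nRT/P = 4.089 × 8.314 × 456.15 / 48.9 = 317.1 L

317 L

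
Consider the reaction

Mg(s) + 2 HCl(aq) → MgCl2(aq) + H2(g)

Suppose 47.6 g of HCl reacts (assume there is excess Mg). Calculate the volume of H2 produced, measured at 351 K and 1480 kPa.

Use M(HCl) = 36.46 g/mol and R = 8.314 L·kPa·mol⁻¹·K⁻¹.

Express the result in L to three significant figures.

1.29 L

n(HCl) = 47.60 / 36.46 = 1.306 mol
n(H2) = (1/2) × 1.306 = 0.6530 mol
V = nRT/P = 0.6530 × 8.314 × 351 / 1480 = 1.288 L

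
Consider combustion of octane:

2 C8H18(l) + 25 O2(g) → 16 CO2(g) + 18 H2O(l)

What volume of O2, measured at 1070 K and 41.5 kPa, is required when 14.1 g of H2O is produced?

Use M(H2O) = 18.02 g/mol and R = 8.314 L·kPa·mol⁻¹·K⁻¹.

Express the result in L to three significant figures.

233 L

n(H2O) = 14.10 / 18.02 = 0.7825 mol
n(O2) = (25/18) × 0.7825 = 1.087 mol
V = nRT/P = 1.087 × 8.314 × 1070 / 41.5 = 233.0 L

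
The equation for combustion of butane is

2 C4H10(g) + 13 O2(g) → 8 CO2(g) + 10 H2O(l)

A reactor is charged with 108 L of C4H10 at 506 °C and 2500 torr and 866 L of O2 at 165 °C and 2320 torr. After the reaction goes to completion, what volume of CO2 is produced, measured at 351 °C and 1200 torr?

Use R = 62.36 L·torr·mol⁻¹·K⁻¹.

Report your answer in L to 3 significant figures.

n(C4H10) = PV/RT = (2500 × 108) / (62.36 × 779.15) = 5.557 mol
n(O2) = PV/RT = (2320 × 866) / (62.36 × 438.15) = 73.53 mol
For 5.557 mol C4H10, stoichiometry requires (13/2) × 5.557 = 36.12 mol O2; 73.53 mol is available, so C4H10 is limiting.
n(CO2) = (8/2) × 5.557 = 22.23 mol
V(CO2) = nRT/P = 22.23 × 62.36 × 624.15 / 1200 = 721.0 L

721 L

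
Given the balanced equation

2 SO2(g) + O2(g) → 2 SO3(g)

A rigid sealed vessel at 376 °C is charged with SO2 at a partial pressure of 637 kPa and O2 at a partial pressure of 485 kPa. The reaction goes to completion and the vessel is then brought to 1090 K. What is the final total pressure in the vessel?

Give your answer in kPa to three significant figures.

With V and T fixed, P_i ∝ n_i, so the mole ratios apply directly to partial pressures at 376 °C.
P(O2) required for 637 kPa of SO2 = (1/2) × 637 = 318.5 kPa; available 485 kPa, so SO2 is limiting.
P(O2) remaining = 485 − (1/2) × 637 = 166.5 kPa
P(gaseous products) = (2)/2 × 637 = 637.0 kPa
P_total at 376 °C = 166.5 + 637.0 = 803.5 kPa
Scaling to 1090 K: P = 803.5 × 1090/649.15 = 1349 kPa

1350 kPa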